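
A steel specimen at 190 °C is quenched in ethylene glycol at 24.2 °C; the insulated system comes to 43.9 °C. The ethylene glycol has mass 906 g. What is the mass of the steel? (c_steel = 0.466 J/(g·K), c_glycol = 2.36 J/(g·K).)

m ≈ 619 g

|Q_steel| = |Q_glycol|:
m·0.466·(190 − 43.9) = 906·2.36·(43.9 − 24.2)
68.08 m = 42122  ⇒  m ≈ 618.7 g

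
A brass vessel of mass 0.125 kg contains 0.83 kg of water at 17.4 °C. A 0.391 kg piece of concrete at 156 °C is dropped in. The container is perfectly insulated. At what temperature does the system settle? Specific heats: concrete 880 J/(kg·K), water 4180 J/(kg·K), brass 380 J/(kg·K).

T_f = Σ m_i c_i T_i / Σ m_i c_i:
T_f = (344.08×156 + 3469.4×17.4 + 47.5×17.4) / (344.08 + 3469.4 + 47.5)
    = 114871 / 3861 ≈ 29.75 °C

T_f ≈ 29.8 °C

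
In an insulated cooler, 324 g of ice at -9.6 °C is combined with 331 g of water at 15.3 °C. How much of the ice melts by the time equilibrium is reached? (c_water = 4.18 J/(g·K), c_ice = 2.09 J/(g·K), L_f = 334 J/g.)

Water can give up m c ΔT = 331·4.18·15.3 = 21169 J before reaching 0 °C.
Warming the ice to 0 °C takes 324·2.09·9.6 = 6500.7 J, leaving 14668 J for melting.
Melting all 324 g of ice would need 324·334 = 108216 J.
Since 14668 < 108216 J, not all the ice melts; equilibrium is at 0 °C.
m_melt = 14668 / L_f = 43.92 g.

m_melted ≈ 43.9 g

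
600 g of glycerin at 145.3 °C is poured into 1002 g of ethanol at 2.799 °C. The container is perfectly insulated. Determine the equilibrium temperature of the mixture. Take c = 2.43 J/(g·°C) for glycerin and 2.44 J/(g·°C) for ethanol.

|Q_glycerin| = |Q_ethanol|:
600×2.43×(145.3 − T) = 1002×2.44×(T − 2.799)
1458(145.3 − T) = 2444.9(T − 2.799)
3902.9 T = 218691  ⇒  T ≈ 56.03 °C

T_f ≈ 56.0 °C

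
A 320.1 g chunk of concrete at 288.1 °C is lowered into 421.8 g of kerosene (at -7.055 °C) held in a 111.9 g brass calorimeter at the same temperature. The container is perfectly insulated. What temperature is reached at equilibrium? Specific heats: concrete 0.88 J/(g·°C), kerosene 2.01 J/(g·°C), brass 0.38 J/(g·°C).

Conservation of energy gives ΣQ = 0:
320.1*0.88*(T − 288.1) + 421.8*2.01*(T − (-7.055)) + 111.9*0.38*(T − (-7.055)) = 0
1172 T = 74873
T ≈ 63.88 °C

T_f ≈ 63.9 °C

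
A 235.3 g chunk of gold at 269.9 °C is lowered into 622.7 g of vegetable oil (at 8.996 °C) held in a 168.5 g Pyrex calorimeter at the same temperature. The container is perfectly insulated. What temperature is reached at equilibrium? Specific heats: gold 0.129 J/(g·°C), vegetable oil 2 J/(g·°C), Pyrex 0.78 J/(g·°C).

T_f ≈ 14.6 °C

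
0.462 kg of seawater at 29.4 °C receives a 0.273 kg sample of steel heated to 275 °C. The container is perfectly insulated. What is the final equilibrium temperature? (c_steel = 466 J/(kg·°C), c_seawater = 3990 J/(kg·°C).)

Net heat exchanged in the isolated system is zero:
0.273*466*(T − 275) + 0.462*3990*(T − 29.4) = 0
(127.22 + 1843.4) T = 127.22*275 + 1843.4*29.4
T = 89180/1970.6 ≈ 45.26 °C

T_f ≈ 45.3 °C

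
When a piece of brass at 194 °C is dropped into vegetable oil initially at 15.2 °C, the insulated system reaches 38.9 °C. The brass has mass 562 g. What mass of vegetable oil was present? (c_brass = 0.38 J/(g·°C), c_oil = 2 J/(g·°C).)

|Q_brass| = |Q_oil|:
562×0.38×(194 − 38.9) = m×2×(38.9 − 15.2)
47.4 m = 33123  ⇒  m ≈ 698.8 g

m ≈ 699 g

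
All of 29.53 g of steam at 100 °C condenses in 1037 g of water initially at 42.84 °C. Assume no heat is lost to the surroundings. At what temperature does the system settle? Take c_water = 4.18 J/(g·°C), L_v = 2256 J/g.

T_f ≈ 59.4 °C

Setting the total heat transfer to zero:
steam→water at 100 °C releases m L_v = 29.53·2256 = 66620
  condensate cools 100→T: 29.53·4.18·(T − 100) = 123.44(T − 100)
  water warms: 1037·4.18·(T − 42.84) = 4334.7(T − 42.84)
4458.1 T = 66620 + 12344 + 185697 = 264660
T ≈ 59.37 °C (< 100 °C, so full condensation is consistent).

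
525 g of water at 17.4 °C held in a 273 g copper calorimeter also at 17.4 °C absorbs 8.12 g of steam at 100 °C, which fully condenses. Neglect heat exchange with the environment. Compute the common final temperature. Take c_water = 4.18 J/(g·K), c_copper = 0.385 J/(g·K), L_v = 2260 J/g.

T_f ≈ 26.5 °C

Taking heat into each body as positive, Σ m c ΔT = 0:
steam→water at 100 °C releases m L_v = 8.12·2260 = 18351
  condensate cools 100→T: 8.12·4.18·(T − 100) = 33.94(T − 100)
  water warms: 525·4.18·(T − 17.4) = 2194.5(T − 17.4)
  cup: 105.11(T − 17.4)
2333.5 T = 18351 + 3394.2 + 40013 = 61758
T ≈ 26.47 °C — below 100 °C, confirming all the steam condensed.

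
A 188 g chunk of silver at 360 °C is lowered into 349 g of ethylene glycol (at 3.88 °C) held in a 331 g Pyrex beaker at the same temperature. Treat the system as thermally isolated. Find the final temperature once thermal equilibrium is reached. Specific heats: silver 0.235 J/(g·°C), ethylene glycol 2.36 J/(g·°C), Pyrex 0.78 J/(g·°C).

Taking heat into each body as positive, Σ m c ΔT = 0:
188*0.235*(T − 360) + 349*2.36*(T − 3.88) + 331*0.78*(T − 3.88) = 0
(44.18 + 823.64 + 258.18) T = 44.18*360 + 823.64*3.88 + 258.18*3.88
T = 20102 / 1126 = 17.9 °C

T_f ≈ 17.9 °C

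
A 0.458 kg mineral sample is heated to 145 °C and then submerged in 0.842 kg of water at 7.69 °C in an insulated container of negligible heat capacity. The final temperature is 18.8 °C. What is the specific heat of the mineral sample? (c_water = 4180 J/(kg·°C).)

Heat lost by the mineral sample = heat gained by the water:
0.458×c×(145 − 18.8) = 0.842×4180×(18.8 − 7.69)
57.8 c = 39102  ⇒  c ≈ 676.5 J/(kg·°C)

c ≈ 677 J/(kg·°C)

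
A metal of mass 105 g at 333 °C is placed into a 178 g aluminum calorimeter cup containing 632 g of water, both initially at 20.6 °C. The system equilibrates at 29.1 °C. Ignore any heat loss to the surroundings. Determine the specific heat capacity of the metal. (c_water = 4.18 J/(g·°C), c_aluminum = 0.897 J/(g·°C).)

c ≈ 0.746 J/(g·°C)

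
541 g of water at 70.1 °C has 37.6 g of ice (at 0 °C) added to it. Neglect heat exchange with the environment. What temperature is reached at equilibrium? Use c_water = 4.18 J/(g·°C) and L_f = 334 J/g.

T_f ≈ 60.4 °C

Conservation of energy gives ΣQ = 0:
fusion: m_ice L_f = 37.6·334 = 12558
  meltwater 0→T: 37.6·4.18·T = 157.17 T
  water: 2261.4(T − 70.1)
2418.5 T = 158523 − 12558 = 145964
T ≈ 60.35 °C (positive, so assuming full melt was valid).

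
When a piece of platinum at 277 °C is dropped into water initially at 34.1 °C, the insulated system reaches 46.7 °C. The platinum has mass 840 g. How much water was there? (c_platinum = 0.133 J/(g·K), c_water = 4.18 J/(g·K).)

m ≈ 489 g

|Q_platinum| = |Q_water|:
840·0.133·(277 − 46.7) = m·4.18·(46.7 − 34.1)
52.67 m = 25729  ⇒  m ≈ 488.5 g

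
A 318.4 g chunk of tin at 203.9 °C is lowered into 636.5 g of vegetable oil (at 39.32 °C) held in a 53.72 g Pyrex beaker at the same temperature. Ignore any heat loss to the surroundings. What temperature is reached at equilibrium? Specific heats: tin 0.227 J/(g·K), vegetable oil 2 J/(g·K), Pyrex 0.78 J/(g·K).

T_f ≈ 47.9 °C

Setting the total heat transfer to zero:
318.4*0.227*(T − 203.9) + 636.5*2*(T − 39.32) + 53.72*0.78*(T − 39.32) = 0
72.28(T − 203.9) + 1273(T − 39.32) + 41.9(T − 39.32) = 0
(72.28 + 1273 + 41.9) T = 72.28*203.9 + 1273*39.32 + 41.9*39.32
T = 66439/1387.2 ≈ 47.90 °C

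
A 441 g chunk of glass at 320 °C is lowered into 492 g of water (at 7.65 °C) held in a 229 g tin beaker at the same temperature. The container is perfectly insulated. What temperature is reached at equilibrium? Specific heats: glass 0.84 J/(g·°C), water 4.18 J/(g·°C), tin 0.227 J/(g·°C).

T_f ≈ 54.3 °C

Energy conservation, ΣQ = 0:
441*0.84*(T − 320) + 492*4.18*(T − 7.65) + 229*0.227*(T − 7.65) = 0
(370.44 + 2056.6 + 51.98) T = 370.44*320 + 2056.6*7.65 + 51.98*7.65
T = 134671/2479 ≈ 54.33 °C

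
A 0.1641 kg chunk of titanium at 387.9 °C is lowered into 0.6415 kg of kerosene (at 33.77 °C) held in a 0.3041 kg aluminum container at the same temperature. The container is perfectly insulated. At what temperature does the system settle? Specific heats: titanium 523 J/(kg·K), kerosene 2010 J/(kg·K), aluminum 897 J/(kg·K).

T_f ≈ 52.2 °C

Conservation of energy gives ΣQ = 0:
0.1641×523×(T − 387.9) + 0.6415×2010×(T − 33.77) + 0.3041×897×(T − 33.77) = 0
1648 T = 86046
T = 86046/1648 ≈ 52.21 °C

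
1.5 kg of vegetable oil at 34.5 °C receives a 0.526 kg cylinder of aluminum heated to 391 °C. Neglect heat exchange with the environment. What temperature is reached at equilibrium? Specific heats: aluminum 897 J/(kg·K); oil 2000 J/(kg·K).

Net heat exchanged in the isolated system is zero:
0.526×897×(T − 391) + 1.5×2000×(T − 34.5) = 0
471.82(T − 391) + 3000(T − 34.5) = 0
(471.82 + 3000) T = 471.82×391 + 3000×34.5
T = 287982 / 3471.8 = 82.9 °C

T_f ≈ 82.9 °C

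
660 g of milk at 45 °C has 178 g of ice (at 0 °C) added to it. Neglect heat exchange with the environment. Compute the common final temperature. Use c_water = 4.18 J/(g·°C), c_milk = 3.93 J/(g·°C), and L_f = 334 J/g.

T_f ≈ 17.2 °C

Taking heat into each body as positive, Σ m c ΔT = 0:
latent heat to melt: 178·334 = 59452; meltwater 0→T: 178·4.18·T = 744.04 T; milk: 2593.8(T − 45)
3337.8 T = 116721 − 59452 = 57269
T ≈ 17.16 °C (positive, so assuming full melt was valid).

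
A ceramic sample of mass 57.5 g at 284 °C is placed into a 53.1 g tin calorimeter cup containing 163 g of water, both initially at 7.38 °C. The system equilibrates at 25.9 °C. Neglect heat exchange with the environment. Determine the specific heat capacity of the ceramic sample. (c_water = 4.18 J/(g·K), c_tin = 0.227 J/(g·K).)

c ≈ 0.865 J/(g·K)

Net heat exchanged in the isolated system is zero:
57.5·c·(25.9 − 284) + 163·4.18·(25.9 − 7.38) + 53.1·0.227·(25.9 − 7.38) = 0
-14841 c = -12842
c = -12842/-14841 ≈ 0.8653 J/(g·K)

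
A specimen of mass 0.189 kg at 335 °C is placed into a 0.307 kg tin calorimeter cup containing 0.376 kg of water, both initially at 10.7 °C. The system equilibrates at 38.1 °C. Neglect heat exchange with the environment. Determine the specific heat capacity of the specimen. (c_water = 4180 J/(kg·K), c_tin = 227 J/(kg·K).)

Heat gained plus heat lost sum to zero:
0.189×c×(38.1 − 335) + 0.376×4180×(38.1 − 10.7) + 0.307×227×(38.1 − 10.7) = 0
-56.11 c = -44974
c = -44974/-56.11 ≈ 801.5 J/(kg·K)

c ≈ 801 J/(kg·K)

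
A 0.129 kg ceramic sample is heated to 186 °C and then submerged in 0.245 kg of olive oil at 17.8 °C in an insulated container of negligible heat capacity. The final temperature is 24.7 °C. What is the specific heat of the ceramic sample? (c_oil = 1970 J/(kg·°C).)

c ≈ 160 J/(kg·°C)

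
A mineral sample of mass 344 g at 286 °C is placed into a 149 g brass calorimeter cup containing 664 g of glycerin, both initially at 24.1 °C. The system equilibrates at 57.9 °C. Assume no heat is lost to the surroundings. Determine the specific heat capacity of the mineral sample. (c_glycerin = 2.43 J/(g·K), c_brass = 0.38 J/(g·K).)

c ≈ 0.719 J/(g·K)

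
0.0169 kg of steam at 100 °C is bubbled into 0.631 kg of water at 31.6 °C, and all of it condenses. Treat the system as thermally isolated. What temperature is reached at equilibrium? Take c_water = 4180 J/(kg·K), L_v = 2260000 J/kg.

Net heat exchanged in the isolated system is zero:
steam→water at 100 °C releases m L_v = 0.0169·2260000 = 38194
  condensed water 100 °C→T: 70.64(T − 100)
  original water: 2637.6(T − 31.6)
2708.2 T = 38194 + 7064.2 + 83348 = 128606
T ≈ 47.49 °C (< 100 °C, so full condensation is consistent).

T_f ≈ 47.5 °C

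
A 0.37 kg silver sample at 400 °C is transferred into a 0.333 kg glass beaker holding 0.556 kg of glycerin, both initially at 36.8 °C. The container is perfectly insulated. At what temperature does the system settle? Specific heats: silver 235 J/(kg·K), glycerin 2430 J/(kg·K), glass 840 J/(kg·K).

Heat gained plus heat lost sum to zero:
0.37·235·(T − 400) + 0.556·2430·(T − 36.8) + 0.333·840·(T − 36.8) = 0
86.95(T − 400) + 1351.1(T − 36.8) + 279.72(T − 36.8) = 0
1717.8 T = 94793
T ≈ 55.18 °C

T_f ≈ 55.2 °C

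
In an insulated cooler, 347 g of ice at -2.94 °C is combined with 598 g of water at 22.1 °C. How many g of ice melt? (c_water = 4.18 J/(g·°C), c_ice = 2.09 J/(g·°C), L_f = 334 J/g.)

Heat available from the water dropping to 0 °C: 598·4.18·22.1 = 55242 J.
Of that, 347·2.09·2.94 = 2132.2 J goes to bring the ice to 0 °C, leaving 53110 J.
Fully melting the ice requires m_ice L_f = 347·334 = 115898 J.
Since 53110 < 115898 J, not all the ice melts; equilibrium is at 0 °C.
m_melt = 53110 / L_f = 159 g.

m_melted ≈ 159 g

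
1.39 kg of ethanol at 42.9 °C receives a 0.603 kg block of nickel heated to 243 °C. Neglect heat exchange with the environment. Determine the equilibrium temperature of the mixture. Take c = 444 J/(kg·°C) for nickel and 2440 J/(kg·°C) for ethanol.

Heat gained plus heat lost sum to zero:
0.603×444×(T − 243) + 1.39×2440×(T − 42.9) = 0
267.73(T − 243) + 3391.6(T − 42.9) = 0
3659.3 T = 210559
T = 210559/3659.3 ≈ 57.54 °C

T_f ≈ 57.5 °C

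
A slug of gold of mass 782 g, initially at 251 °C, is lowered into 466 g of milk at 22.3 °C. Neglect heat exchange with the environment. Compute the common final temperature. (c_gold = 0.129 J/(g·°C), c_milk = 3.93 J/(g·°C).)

T_f ≈ 34.2 °C

T_f = Σ m_i c_i T_i / Σ m_i c_i:
T_f = (100.88·251 + 1831.4·22.3) / (100.88 + 1831.4)
    = 66160 / 1932.3 ≈ 34.24 °C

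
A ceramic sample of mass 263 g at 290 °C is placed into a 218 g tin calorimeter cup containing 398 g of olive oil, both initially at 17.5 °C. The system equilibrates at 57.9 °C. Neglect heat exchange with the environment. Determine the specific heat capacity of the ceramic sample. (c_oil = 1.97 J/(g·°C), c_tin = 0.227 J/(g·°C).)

c ≈ 0.552 J/(g·°C)

Net heat exchanged in the isolated system is zero:
263×c×(57.9 − 290) + 398×1.97×(57.9 − 17.5) + 218×0.227×(57.9 − 17.5) = 0
-61042 c = -33675
c = -33675/-61042 ≈ 0.5517 J/(g·°C)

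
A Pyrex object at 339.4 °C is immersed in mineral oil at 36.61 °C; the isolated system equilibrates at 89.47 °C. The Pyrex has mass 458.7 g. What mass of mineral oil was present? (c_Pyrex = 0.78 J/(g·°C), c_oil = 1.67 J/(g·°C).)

m ≈ 1010 g

Heat lost by the Pyrex = heat gained by the oil:
458.7·0.78·(339.4 − 89.47) = m·1.67·(89.47 − 36.61)
88.28 m = 89421  ⇒  m ≈ 1013 g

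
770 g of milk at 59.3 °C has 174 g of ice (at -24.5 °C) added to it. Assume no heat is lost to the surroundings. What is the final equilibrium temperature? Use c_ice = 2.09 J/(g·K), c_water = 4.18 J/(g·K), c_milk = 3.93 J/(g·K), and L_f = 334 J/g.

Sum of m c ΔT and latent-heat terms is zero:
ice -24.5→0 °C: 174·2.09·24.5 = 8909.7
  melt ice: 174·334 = 58116
  warm the meltwater: 727.32 T
  milk cools: 770·3.93·(T − 59.3) = 3026.1(T − 59.3)
3753.4 T = 179448 − 67026 = 112422
T ≈ 29.95 °C — above 0 °C, consistent with complete melting.

T_f ≈ 30.0 °C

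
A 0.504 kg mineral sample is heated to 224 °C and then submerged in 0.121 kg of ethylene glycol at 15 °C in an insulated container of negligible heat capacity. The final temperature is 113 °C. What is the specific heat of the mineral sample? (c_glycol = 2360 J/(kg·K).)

Taking heat into each body as positive, Σ m c ΔT = 0:
0.504·c·(113 − 224) + 0.121·2360·(113 − 15) = 0
-55.94 c = -27985
c = -27985/-55.94 ≈ 500.2 J/(kg·K)

c ≈ 500 J/(kg·K)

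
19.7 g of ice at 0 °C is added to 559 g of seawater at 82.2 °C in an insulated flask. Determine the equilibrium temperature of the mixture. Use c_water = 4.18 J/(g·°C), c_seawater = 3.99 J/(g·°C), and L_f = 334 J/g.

T_f ≈ 76.4 °C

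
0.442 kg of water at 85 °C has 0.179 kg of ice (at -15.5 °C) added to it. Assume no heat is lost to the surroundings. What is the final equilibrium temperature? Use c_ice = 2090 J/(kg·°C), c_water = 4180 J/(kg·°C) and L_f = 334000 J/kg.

T_f ≈ 35.2 °C

Let T be the final temperature. ΣQ_i = 0:
warm ice to 0 °C: 0.179·2090·(0 − (-15.5)) = 5798.7; latent heat to melt: 0.179·334000 = 59786; meltwater 0→T: 0.179·4180·T = 748.22 T; water: 1847.6(T − 85)
2595.8 T = 157043 − 65585 = 91458
T ≈ 35.23 °C (positive, so assuming full melt was valid).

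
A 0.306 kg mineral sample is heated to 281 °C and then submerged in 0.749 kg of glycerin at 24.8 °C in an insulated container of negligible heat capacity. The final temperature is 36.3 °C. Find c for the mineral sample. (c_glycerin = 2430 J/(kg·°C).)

c ≈ 280 J/(kg·°C)

Setting the total heat transfer to zero:
0.306×c×(36.3 − 281) + 0.749×2430×(36.3 − 24.8) = 0
-74.88 c = -20931
c = -20931/-74.88 ≈ 279.5 J/(kg·°C)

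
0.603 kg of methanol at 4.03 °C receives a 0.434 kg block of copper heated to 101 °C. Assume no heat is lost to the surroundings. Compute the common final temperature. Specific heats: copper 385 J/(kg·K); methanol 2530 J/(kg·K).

Net heat exchanged in the isolated system is zero:
0.434*385*(T − 101) + 0.603*2530*(T − 4.03) = 0
167.09(T − 101) + 1525.6(T − 4.03) = 0
1692.7 T = 23024
T = 23024 / 1692.7 = 13.6 °C

T_f ≈ 13.6 °C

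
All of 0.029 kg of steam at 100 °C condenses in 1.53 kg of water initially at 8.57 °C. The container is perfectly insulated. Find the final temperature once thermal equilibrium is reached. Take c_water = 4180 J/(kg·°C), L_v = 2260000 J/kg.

Heat gained plus heat lost sum to zero:
steam→water at 100 °C releases m L_v = 0.029·2260000 = 65540
  condensate cools 100→T: 0.029·4180·(T − 100) = 121.22(T − 100)
  original water: 6395.4(T − 8.57)
6516.6 T = 65540 + 12122 + 54809 = 132471
T ≈ 20.33 °C — below 100 °C, confirming all the steam condensed.

T_f ≈ 20.3 °C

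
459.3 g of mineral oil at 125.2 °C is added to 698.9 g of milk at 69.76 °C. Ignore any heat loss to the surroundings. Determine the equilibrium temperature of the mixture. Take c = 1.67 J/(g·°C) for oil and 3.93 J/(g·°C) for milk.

Setting the total heat transfer to zero:
459.3·1.67·(T − 125.2) + 698.9·3.93·(T − 69.76) = 0
767.03(T − 125.2) + 2746.7(T − 69.76) = 0
(767.03 + 2746.7) T = 767.03·125.2 + 2746.7·69.76
T = 287640/3513.7 ≈ 81.86 °C

T_f ≈ 81.9 °C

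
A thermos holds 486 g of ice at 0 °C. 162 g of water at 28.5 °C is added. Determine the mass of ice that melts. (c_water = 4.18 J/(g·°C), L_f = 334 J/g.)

Cooling the water to 0 °C releases 162×4.18×28.5 = 19299 J.
To melt every bit of ice: 486×334 = 162324 J.
19299 J < 162324 J, so only part of the ice melts and the system sits at 0 °C.
m_melted×334 = 19299  ⇒  m_melted ≈ 57.78 g.

m_melted ≈ 57.8 g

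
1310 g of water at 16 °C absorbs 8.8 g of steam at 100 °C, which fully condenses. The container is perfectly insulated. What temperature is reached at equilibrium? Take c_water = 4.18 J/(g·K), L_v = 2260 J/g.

Setting the total heat transfer to zero:
latent heat released on condensation: 8.8×2260 = 19888; condensate cools 100→T: 8.8×4.18×(T − 100) = 36.78(T − 100); original water: 5475.8(T − 16)
5512.6 T = 19888 + 3678.4 + 87613 = 111179
T ≈ 20.17 °C (< 100 °C, so full condensation is consistent).

T_f ≈ 20.2 °C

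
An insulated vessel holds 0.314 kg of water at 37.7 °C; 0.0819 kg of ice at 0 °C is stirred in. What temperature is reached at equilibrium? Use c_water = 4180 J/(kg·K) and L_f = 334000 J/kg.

Taking heat into each body as positive, Σ m c ΔT = 0:
melt ice: 0.0819×334000 = 27355
  meltwater 0→T: 0.0819×4180×T = 342.34 T
  water: 1312.5(T − 37.7)
1654.9 T = 49482 − 27355 = 22127
T ≈ 13.37 °C — above 0 °C, consistent with complete melting.

T_f ≈ 13.4 °C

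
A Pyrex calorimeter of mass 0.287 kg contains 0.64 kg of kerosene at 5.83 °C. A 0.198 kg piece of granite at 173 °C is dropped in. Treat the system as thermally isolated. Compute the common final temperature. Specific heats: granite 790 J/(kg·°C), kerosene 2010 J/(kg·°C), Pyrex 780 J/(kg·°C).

T_f ≈ 21.5 °C

Setting the total heat transfer to zero:
0.198·790·(T − 173) + 0.64·2010·(T − 5.83) + 0.287·780·(T − 5.83) = 0
156.42(T − 173) + 1286.4(T − 5.83) + 223.86(T − 5.83) = 0
(156.42 + 1286.4 + 223.86) T = 156.42·173 + 1286.4·5.83 + 223.86·5.83
T ≈ 21.52 °C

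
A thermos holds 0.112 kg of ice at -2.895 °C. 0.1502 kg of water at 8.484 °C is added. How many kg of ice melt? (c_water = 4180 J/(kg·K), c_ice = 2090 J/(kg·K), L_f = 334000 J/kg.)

m_melted ≈ 0.0139 kg

Water can give up m c ΔT = 0.1502×4180×8.484 = 5326.6 J before reaching 0 °C.
Of that, 0.112×2090×2.895 = 677.66 J goes to bring the ice to 0 °C, leaving 4648.9 J.
Fully melting the ice requires m_ice L_f = 0.112×334000 = 37408 J.
4648.9 J < 37408 J, so only part of the ice melts and the system sits at 0 °C.
Mass melted = 4648.9/334000 ≈ 0.01392 kg.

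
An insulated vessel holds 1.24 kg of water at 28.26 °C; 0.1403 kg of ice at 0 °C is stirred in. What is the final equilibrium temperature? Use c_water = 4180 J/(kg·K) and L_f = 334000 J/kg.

T_f ≈ 17.3 °C

Let T be the final temperature. ΣQ_i = 0:
latent heat to melt: 0.1403·334000 = 46860; warm the meltwater: 586.45 T; water cools: 1.24·4180·(T − 28.26) = 5183.2(T − 28.26)
5769.7 T = 146477 − 46860 = 99617
T ≈ 17.27 °C — above 0 °C, consistent with complete melting.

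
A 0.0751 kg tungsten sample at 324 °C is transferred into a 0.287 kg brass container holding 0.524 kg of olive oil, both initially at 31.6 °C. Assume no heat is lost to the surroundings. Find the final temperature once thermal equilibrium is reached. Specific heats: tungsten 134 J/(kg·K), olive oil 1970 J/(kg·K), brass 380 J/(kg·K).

With ΣQ=0 the equilibrium temperature is the m·c-weighted mean:
T_f = (10.06*324 + 1032.3*31.6 + 109.06*31.6) / (10.06 + 1032.3 + 109.06)
    = 39327 / 1151.4 ≈ 34.16 °C

T_f ≈ 34.2 °C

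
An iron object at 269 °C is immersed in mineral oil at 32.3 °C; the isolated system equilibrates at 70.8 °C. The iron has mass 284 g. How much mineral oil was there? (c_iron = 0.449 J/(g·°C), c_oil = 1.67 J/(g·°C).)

|Q_iron| = |Q_oil|:
284·0.449·(269 − 70.8) = m·1.67·(70.8 − 32.3)
64.3 m = 25274  ⇒  m ≈ 393.1 g

m ≈ 393 g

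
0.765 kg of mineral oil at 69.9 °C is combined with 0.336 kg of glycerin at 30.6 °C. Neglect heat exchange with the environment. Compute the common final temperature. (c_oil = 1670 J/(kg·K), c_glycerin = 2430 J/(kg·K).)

Taking heat into each body as positive, Σ m c ΔT = 0:
0.765×1670×(T − 69.9) + 0.336×2430×(T − 30.6) = 0
(1277.5 + 816.48) T = 1277.5×69.9 + 816.48×30.6
T ≈ 54.58 °C

T_f ≈ 54.6 °C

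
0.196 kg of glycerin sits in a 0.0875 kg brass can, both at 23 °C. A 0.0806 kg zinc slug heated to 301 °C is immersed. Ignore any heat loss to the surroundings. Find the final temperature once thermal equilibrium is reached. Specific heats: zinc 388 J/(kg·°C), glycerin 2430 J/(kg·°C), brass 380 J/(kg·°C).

T_f = Σ m_i c_i T_i / Σ m_i c_i:
T_f = (31.27·301 + 476.28·23 + 33.25·23) / (31.27 + 476.28 + 33.25)
    = 21132 / 540.8 ≈ 39.08 °C

T_f ≈ 39.1 °C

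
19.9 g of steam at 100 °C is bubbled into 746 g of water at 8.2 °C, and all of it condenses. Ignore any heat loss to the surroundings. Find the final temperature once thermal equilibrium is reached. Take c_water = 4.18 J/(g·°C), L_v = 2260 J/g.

Heat gained plus heat lost sum to zero:
latent heat released on condensation: 19.9×2260 = 44974
  condensate cools 100→T: 19.9×4.18×(T − 100) = 83.18(T − 100)
  water warms: 746×4.18×(T − 8.2) = 3118.3(T − 8.2)
3201.5 T = 44974 + 8318.2 + 25570 = 78862
T ≈ 24.63 °C (< 100 °C, so full condensation is consistent).

T_f ≈ 24.6 °C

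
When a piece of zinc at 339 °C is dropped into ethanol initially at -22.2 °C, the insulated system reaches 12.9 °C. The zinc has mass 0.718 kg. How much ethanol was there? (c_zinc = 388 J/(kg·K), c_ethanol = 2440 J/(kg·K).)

m ≈ 1.06 kg

Energy conservation, ΣQ = 0:
0.718·388·(12.9 − 339) + m·2440·(12.9 − (-22.2)) = 0
85644 m = 90846
m = 90846/85644 ≈ 1.061 kg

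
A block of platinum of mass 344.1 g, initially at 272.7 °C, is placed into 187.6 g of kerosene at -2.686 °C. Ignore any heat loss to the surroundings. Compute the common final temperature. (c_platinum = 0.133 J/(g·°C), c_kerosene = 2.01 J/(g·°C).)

Let T be the final temperature. ΣQ_i = 0:
344.1*0.133*(T − 272.7) + 187.6*2.01*(T − (-2.686)) = 0
45.77(T − 272.7) + 377.08(T − (-2.686)) = 0
(45.77 + 377.08) T = 45.77*272.7 + 377.08*(-2.686)
T = 11467/422.84 ≈ 27.12 °C

T_f ≈ 27.1 °C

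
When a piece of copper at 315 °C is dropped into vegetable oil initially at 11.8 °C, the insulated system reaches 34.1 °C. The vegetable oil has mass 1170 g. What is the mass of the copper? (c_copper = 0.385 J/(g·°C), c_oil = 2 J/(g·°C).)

Taking heat into each body as positive, Σ m c ΔT = 0:
m·0.385·(34.1 − 315) + 1170·2·(34.1 − 11.8) = 0
-108.15 m = -52182
m = -52182/-108.15 ≈ 482.5 g

m ≈ 483 g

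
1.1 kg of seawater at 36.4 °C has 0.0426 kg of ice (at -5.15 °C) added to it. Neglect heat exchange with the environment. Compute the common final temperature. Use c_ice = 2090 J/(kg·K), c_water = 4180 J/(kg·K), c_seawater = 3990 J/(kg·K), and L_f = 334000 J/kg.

T_f ≈ 31.8 °C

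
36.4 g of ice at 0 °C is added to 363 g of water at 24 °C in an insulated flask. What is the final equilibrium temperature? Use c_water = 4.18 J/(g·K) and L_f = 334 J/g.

T_f ≈ 14.5 °C

Heat gained plus heat lost sum to zero:
latent heat to melt: 36.4×334 = 12158
  warm the meltwater: 152.15 T
  water: 1517.3(T − 24)
1669.5 T = 36416 − 12158 = 24259
T ≈ 14.53 °C — above 0 °C, consistent with complete melting.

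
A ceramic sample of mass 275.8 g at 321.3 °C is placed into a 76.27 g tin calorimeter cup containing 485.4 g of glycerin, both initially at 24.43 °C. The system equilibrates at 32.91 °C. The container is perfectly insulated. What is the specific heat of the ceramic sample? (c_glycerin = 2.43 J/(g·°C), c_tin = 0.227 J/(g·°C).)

c ≈ 0.128 J/(g·°C)

Conservation of energy gives ΣQ = 0:
275.8×c×(32.91 − 321.3) + 485.4×2.43×(32.91 − 24.43) + 76.27×0.227×(32.91 − 24.43) = 0
-79538 c = -10149
c = -10149/-79538 ≈ 0.1276 J/(g·°C)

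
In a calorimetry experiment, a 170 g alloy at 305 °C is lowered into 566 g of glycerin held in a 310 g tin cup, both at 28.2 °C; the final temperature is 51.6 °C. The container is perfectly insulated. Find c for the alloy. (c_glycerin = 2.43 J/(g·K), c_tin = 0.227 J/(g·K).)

c ≈ 0.785 J/(g·K)

Taking heat into each body as positive, Σ m c ΔT = 0:
170×c×(51.6 − 305) + 566×2.43×(51.6 − 28.2) + 310×0.227×(51.6 − 28.2) = 0
-43078 c = -33831
c = -33831/-43078 ≈ 0.7853 J/(g·K)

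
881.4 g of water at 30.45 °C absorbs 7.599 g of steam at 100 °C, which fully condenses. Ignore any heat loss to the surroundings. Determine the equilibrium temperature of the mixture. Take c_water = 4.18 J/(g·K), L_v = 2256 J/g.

T_f ≈ 35.7 °C

Sum of m c ΔT and latent-heat terms is zero:
condense steam: −7.599×2256 = −17143; condensate cools 100→T: 7.599×4.18×(T − 100) = 31.76(T − 100); water warms: 881.4×4.18×(T − 30.45) = 3684.3(T − 30.45)
3716 T = 17143 + 3176.4 + 112185 = 132505
T ≈ 35.66 °C (< 100 °C, so full condensation is consistent).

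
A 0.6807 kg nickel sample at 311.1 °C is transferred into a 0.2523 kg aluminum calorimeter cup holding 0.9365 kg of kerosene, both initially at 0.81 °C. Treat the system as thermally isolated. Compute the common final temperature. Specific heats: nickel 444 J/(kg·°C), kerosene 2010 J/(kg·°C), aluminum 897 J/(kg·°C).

T_f ≈ 39.7 °C

T_f = Σ m_i c_i T_i / Σ m_i c_i:
T_f = (302.23×311.1 + 1882.4×0.81 + 226.31×0.81) / (302.23 + 1882.4 + 226.31)
    = 95732 / 2410.9 ≈ 39.71 °C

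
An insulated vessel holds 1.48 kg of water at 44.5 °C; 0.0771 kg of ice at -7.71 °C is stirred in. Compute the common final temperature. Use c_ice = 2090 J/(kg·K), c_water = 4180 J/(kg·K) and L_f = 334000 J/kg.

Energy conservation, ΣQ = 0:
warm ice to 0 °C: 0.0771·2090·(0 − (-7.71)) = 1242.4; fusion: m_ice L_f = 0.0771·334000 = 25751; warm the meltwater: 322.28 T; water: 6186.4(T − 44.5)
6508.7 T = 275295 − 26994 = 248301
T ≈ 38.15 °C — above 0 °C, consistent with complete melting.

T_f ≈ 38.1 °C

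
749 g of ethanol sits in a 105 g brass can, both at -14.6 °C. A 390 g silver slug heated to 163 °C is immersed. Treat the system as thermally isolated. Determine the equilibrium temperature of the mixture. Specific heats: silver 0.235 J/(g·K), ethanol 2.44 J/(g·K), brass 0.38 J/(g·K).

T_f ≈ -6.3 °C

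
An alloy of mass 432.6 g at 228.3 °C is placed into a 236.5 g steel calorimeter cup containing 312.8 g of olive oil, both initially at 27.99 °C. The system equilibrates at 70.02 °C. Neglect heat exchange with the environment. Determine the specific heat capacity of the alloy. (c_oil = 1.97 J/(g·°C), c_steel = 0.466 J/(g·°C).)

c ≈ 0.446 J/(g·°C)

Conservation of energy gives ΣQ = 0:
432.6×c×(70.02 − 228.3) + 312.8×1.97×(70.02 − 27.99) + 236.5×0.466×(70.02 − 27.99) = 0
-68472 c = -30532
c = -30532/-68472 ≈ 0.4459 J/(g·°C)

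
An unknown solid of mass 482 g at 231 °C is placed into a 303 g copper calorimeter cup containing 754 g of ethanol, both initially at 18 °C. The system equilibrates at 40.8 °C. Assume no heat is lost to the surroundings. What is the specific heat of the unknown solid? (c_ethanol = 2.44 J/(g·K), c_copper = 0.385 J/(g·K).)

c ≈ 0.487 J/(g·K)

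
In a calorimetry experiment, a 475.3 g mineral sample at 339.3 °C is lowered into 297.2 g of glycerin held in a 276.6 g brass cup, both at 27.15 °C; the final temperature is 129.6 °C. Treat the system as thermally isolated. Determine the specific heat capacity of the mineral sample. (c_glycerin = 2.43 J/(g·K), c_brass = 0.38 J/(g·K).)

Heat gained plus heat lost sum to zero:
475.3×c×(129.6 − 339.3) + 297.2×2.43×(129.6 − 27.15) + 276.6×0.38×(129.6 − 27.15) = 0
-99670 c = -84757
c = -84757/-99670 ≈ 0.8504 J/(g·K)

c ≈ 0.85 J/(g·K)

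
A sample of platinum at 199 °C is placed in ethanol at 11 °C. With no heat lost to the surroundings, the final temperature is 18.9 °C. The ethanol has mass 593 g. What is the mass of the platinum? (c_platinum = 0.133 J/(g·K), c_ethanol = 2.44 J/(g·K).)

Setting the total heat transfer to zero:
m·0.133·(18.9 − 199) + 593·2.44·(18.9 − 11) = 0
-23.95 m = -11431
m = -11431/-23.95 ≈ 477.2 g

m ≈ 477 g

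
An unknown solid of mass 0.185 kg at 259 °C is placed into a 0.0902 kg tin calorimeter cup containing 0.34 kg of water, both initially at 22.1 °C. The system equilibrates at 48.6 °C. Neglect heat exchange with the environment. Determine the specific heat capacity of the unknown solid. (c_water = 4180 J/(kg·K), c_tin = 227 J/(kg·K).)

c ≈ 982 J/(kg·K)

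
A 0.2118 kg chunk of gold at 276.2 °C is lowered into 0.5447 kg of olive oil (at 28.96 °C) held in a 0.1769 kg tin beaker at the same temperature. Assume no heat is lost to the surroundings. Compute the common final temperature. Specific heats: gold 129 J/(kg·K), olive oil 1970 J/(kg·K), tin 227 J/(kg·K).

Heat gained plus heat lost sum to zero:
0.2118×129×(T − 276.2) + 0.5447×1970×(T − 28.96) + 0.1769×227×(T − 28.96) = 0
(27.32 + 1073.1 + 40.16) T = 27.32×276.2 + 1073.1×28.96 + 40.16×28.96
T ≈ 34.88 °C

T_f ≈ 34.9 °C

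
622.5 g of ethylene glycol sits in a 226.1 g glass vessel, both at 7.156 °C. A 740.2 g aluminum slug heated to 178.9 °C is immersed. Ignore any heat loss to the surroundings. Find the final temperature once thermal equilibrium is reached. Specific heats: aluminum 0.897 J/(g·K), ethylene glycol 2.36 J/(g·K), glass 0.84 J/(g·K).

Net heat exchanged in the isolated system is zero:
740.2×0.897×(T − 178.9) + 622.5×2.36×(T − 7.156) + 226.1×0.84×(T − 7.156) = 0
663.96(T − 178.9) + 1469.1(T − 7.156) + 189.92(T − 7.156) = 0
2323 T = 130654
T ≈ 56.24 °C

T_f ≈ 56.2 °C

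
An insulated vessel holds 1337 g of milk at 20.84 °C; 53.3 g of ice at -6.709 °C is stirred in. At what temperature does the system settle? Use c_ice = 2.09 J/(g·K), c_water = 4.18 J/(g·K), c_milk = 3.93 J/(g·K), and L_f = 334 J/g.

T_f ≈ 16.6 °C

Energy conservation, ΣQ = 0:
warm ice to 0 °C: 53.3×2.09×(0 − (-6.709)) = 747.36; fusion: m_ice L_f = 53.3×334 = 17802; meltwater 0→T: 53.3×4.18×T = 222.79 T; milk: 5254.4(T − 20.84)
5477.2 T = 109502 − 18550 = 90952
T ≈ 16.61 °C (positive, so assuming full melt was valid).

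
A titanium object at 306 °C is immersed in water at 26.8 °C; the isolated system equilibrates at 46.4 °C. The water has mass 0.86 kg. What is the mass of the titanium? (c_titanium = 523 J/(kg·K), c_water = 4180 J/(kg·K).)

m ≈ 0.519 kg

Net heat exchanged in the isolated system is zero:
m·523·(46.4 − 306) + 0.86·4180·(46.4 − 26.8) = 0
-135771 m = -70458
m = -70458/-135771 ≈ 0.5189 kg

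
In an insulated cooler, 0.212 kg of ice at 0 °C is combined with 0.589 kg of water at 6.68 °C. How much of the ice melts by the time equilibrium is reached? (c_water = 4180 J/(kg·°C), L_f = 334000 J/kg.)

m_melted ≈ 0.0492 kg

Heat available from the water dropping to 0 °C: 0.589×4180×6.68 = 16446 J.
Melting all 0.212 kg of ice would need 0.212×334000 = 70808 J.
Since 16446 < 70808 J, not all the ice melts; equilibrium is at 0 °C.
m_melt = 16446 / L_f = 0.04924 kg.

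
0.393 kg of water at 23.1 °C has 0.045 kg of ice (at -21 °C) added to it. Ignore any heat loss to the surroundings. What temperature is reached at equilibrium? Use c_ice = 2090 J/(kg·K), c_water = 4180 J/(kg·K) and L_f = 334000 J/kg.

T_f ≈ 11.4 °C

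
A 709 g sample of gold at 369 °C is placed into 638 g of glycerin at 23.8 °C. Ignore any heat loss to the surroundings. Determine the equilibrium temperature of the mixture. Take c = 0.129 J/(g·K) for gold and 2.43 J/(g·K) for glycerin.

With ΣQ=0 the equilibrium temperature is the m·c-weighted mean:
T_f = (91.46·369 + 1550.3·23.8) / (91.46 + 1550.3)
    = 70647 / 1641.8 ≈ 43.03 °C

T_f ≈ 43.0 °C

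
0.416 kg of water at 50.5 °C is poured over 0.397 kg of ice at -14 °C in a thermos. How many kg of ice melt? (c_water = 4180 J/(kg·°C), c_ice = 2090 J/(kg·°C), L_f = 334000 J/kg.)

Heat available from the water dropping to 0 °C: 0.416×4180×50.5 = 87813 J.
Of that, 0.397×2090×14 = 11616 J goes to bring the ice to 0 °C, leaving 76197 J.
Melting all 0.397 kg of ice would need 0.397×334000 = 132598 J.
That's not enough to melt it all — equilibrium is at 0 °C with ice remaining.
m_melted×334000 = 76197  ⇒  m_melted ≈ 0.2281 kg.

m_melted ≈ 0.228 kg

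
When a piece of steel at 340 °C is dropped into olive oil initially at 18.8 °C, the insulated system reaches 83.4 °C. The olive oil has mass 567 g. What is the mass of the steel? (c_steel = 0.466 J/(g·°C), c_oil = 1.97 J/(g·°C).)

m ≈ 603 g

Heat lost by the steel = heat gained by the oil:
m×0.466×(340 − 83.4) = 567×1.97×(83.4 − 18.8)
119.58 m = 72158  ⇒  m ≈ 603.4 g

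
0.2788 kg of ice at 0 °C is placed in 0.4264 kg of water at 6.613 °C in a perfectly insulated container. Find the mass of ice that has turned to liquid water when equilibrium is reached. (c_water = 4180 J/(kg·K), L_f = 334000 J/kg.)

Water can give up m c ΔT = 0.4264×4180×6.613 = 11787 J before reaching 0 °C.
To melt every bit of ice: 0.2788×334000 = 93119 J.
11787 J < 93119 J, so only part of the ice melts and the system sits at 0 °C.
m_melted×334000 = 11787  ⇒  m_melted ≈ 0.03529 kg.

m_melted ≈ 0.0353 kg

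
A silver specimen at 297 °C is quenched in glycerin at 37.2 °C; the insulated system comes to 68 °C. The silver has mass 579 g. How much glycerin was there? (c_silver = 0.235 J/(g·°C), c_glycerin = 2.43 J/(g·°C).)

m ≈ 416 g

Let T be the final temperature. ΣQ_i = 0:
579·0.235·(68 − 297) + m·2.43·(68 − 37.2) = 0
74.84 m = 31159
m = 31159/74.84 ≈ 416.3 g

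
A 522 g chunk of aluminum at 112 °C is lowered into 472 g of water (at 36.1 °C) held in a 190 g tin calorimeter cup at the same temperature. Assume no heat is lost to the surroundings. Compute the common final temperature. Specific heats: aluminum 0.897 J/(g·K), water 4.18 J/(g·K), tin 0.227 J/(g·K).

T_f = Σ m_i c_i T_i / Σ m_i c_i:
T_f = (468.23·112 + 1973·36.1 + 43.13·36.1) / (468.23 + 1973 + 43.13)
    = 125223 / 2484.3 ≈ 50.41 °C

T_f ≈ 50.4 °C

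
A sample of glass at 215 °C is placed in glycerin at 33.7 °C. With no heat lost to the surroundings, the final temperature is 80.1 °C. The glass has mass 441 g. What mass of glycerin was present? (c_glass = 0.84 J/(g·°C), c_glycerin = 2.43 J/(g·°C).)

m ≈ 443 g

|Q_glass| = |Q_glycerin|:
441·0.84·(215 − 80.1) = m·2.43·(80.1 − 33.7)
112.75 m = 49972  ⇒  m ≈ 443.2 g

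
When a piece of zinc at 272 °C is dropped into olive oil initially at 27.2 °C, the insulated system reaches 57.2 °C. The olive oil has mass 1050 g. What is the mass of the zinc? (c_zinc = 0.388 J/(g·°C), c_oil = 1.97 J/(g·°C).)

Heat lost by the zinc = heat gained by the oil:
m·0.388·(272 − 57.2) = 1050·1.97·(57.2 − 27.2)
83.34 m = 62055  ⇒  m ≈ 744.6 g

m ≈ 745 g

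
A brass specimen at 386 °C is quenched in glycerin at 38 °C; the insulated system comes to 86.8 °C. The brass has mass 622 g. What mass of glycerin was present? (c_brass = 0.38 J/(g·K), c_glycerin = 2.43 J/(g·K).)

m ≈ 596 g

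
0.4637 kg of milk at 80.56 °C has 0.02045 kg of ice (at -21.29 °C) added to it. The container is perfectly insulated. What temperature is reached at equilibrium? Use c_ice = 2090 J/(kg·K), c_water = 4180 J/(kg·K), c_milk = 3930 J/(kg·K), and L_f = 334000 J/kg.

T_f ≈ 72.9 °C

Setting the total heat transfer to zero:
warm ice to 0 °C: 0.02045×2090×(0 − (-21.29)) = 909.95; fusion: m_ice L_f = 0.02045×334000 = 6830.3; meltwater 0→T: 0.02045×4180×T = 85.48 T; milk cools: 0.4637×3930×(T − 80.56) = 1822.3(T − 80.56)
1907.8 T = 146808 − 7740.2 = 139068
T ≈ 72.89 °C (positive, so assuming full melt was valid).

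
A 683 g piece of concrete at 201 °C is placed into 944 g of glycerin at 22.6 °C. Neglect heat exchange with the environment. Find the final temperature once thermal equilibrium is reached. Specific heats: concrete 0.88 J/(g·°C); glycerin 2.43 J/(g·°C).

T_f ≈ 59.6 °C

T_f = Σ m_i c_i T_i / Σ m_i c_i:
T_f = (601.04×201 + 2293.9×22.6) / (601.04 + 2293.9)
    = 172652 / 2895 ≈ 59.64 °C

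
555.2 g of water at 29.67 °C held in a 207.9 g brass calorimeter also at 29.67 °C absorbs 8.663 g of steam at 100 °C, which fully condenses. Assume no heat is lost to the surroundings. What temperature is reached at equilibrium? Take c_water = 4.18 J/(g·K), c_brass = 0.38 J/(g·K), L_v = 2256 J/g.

Energy balance with sensible and latent terms:
steam→water at 100 °C releases m L_v = 8.663×2256 = 19544; condensed water 100 °C→T: 36.21(T − 100); water warms: 555.2×4.18×(T − 29.67) = 2320.7(T − 29.67); cup: 79(T − 29.67)
2435.9 T = 19544 + 3621.1 + 71200 = 94365
T ≈ 38.74 °C, under the boiling point, so the assumption holds.

T_f ≈ 38.7 °C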